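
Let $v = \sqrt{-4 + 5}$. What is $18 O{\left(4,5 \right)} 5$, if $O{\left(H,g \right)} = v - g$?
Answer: $-360$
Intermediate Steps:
$v = 1$ ($v = \sqrt{1} = 1$)
$O{\left(H,g \right)} = 1 - g$
$18 O{\left(4,5 \right)} 5 = 18 \left(1 - 5\right) 5 = 18 \left(-4\right) 5 = \left(-72\right) 5 = -360$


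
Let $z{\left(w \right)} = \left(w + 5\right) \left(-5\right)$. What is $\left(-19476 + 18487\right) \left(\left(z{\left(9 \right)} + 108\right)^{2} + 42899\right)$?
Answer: $-43855227$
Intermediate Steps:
$z{\left(w \right)} = -25 - 5 w$ ($z{\left(w \right)} = \left(5 + w\right) \left(-5\right) = -25 - 5 w$)
$\left(-19476 + 18487\right) \left(\left(z{\left(9 \right)} + 108\right)^{2} + 42899\right) = \left(-19476 + 18487\right) \left(\left(\left(-25 - 45\right) + 108\right)^{2} + 42899\right) = - 989 \left(\left(\left(-25 - 45\right) + 108\right)^{2} + 42899\right) = - 989 \left(\left(-70 + 108\right)^{2} + 42899\right) = - 989 \left(38^{2} + 42899\right) = - 989 \left(1444 + 42899\right) = \left(-989\right) 44343 = -43855227$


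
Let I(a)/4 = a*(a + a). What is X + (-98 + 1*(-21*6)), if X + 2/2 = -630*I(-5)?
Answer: -126225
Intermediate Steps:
I(a) = 8*a² (I(a) = 4*(a*(a + a)) = 4*(a*(2*a)) = 4*(2*a²) = 8*a²)
X = -126001 (X = -1 - 5040*(-5)² = -1 - 5040*25 = -1 - 630*200 = -1 - 126000 = -126001)
X + (-98 + 1*(-21*6)) = -126001 + (-98 + 1*(-21*6)) = -126001 + (-98 + 1*(-126)) = -126001 + (-98 - 126) = -126001 - 224 = -126225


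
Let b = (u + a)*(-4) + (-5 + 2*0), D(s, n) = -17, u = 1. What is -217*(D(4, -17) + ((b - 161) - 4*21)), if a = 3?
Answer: 61411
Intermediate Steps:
b = -21 (b = (1 + 3)*(-4) + (-5 + 2*0) = 4*(-4) + (-5 + 0) = -16 - 5 = -21)
-217*(D(4, -17) + ((b - 161) - 4*21)) = -217*(-17 + ((-21 - 161) - 4*21)) = -217*(-17 + (-182 - 84)) = -217*(-17 - 266) = -217*(-283) = 61411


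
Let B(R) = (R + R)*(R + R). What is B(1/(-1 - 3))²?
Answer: 1/16 ≈ 0.062500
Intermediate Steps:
B(R) = 4*R² (B(R) = (2*R)*(2*R) = 4*R²)
B(1/(-1 - 3))² = (4*(1/(-1 - 3))²)² = (4*(1/(-4))²)² = (4*(-¼)²)² = (4*(1/16))² = (¼)² = 1/16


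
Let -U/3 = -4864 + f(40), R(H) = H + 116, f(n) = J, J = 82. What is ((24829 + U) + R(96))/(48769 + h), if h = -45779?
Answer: 39387/2990 ≈ 13.173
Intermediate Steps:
f(n) = 82
R(H) = 116 + H
U = 14346 (U = -3*(-4864 + 82) = -3*(-4782) = 14346)
((24829 + U) + R(96))/(48769 + h) = ((24829 + 14346) + (116 + 96))/(48769 - 45779) = (39175 + 212)/2990 = 39387*(1/2990) = 39387/2990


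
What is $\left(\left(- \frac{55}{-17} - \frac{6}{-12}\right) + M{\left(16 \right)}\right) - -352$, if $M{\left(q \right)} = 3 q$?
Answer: $\frac{13727}{34} \approx 403.74$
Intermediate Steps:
$\left(\left(- \frac{55}{-17} - \frac{6}{-12}\right) + M{\left(16 \right)}\right) - -352 = \left(\left(- \frac{55}{-17} - \frac{6}{-12}\right) + 3 \cdot 16\right) - -352 = \left(\left(\left(-55\right) \left(- \frac{1}{17}\right) - - \frac{1}{2}\right) + 48\right) + 352 = \left(\left(\frac{55}{17} + \frac{1}{2}\right) + 48\right) + 352 = \left(\frac{127}{34} + 48\right) + 352 = \frac{1759}{34} + 352 = \frac{13727}{34}$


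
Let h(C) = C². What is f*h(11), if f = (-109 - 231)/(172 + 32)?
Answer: -605/3 ≈ -201.67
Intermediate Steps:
f = -5/3 (f = -340/204 = -340*1/204 = -5/3 ≈ -1.6667)
f*h(11) = -5/3*11² = -5/3*121 = -605/3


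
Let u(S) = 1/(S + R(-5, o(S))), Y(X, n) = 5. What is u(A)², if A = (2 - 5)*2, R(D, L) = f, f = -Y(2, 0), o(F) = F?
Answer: 1/121 ≈ 0.0082645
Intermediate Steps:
f = -5 (f = -1*5 = -5)
R(D, L) = -5
A = -6 (A = -3*2 = -6)
u(S) = 1/(-5 + S) (u(S) = 1/(S - 5) = 1/(-5 + S))
u(A)² = (1/(-5 - 6))² = (1/(-11))² = (-1/11)² = 1/121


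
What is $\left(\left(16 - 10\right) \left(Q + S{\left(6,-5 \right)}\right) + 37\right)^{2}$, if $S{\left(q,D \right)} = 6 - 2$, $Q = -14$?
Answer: $529$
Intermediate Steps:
$S{\left(q,D \right)} = 4$
$\left(\left(16 - 10\right) \left(Q + S{\left(6,-5 \right)}\right) + 37\right)^{2} = \left(\left(16 - 10\right) \left(-14 + 4\right) + 37\right)^{2} = \left(6 \left(-10\right) + 37\right)^{2} = \left(-60 + 37\right)^{2} = \left(-23\right)^{2} = 529$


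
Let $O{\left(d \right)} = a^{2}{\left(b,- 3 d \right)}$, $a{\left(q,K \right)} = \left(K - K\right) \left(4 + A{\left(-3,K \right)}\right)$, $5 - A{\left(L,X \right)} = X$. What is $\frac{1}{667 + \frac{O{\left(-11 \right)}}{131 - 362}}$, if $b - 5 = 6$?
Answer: $\frac{1}{667} \approx 0.0014993$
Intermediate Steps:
$A{\left(L,X \right)} = 5 - X$
$b = 11$ ($b = 5 + 6 = 11$)
$a{\left(q,K \right)} = 0$ ($a{\left(q,K \right)} = \left(K - K\right) \left(4 - \left(-5 + K\right)\right) = 0 \left(9 - K\right) = 0$)
$O{\left(d \right)} = 0$ ($O{\left(d \right)} = 0^{2} = 0$)
$\frac{1}{667 + \frac{O{\left(-11 \right)}}{131 - 362}} = \frac{1}{667 + \frac{0}{131 - 362}} = \frac{1}{667 + \frac{0}{-231}} = \frac{1}{667 + 0 \left(- \frac{1}{231}\right)} = \frac{1}{667 + 0} = \frac{1}{667}$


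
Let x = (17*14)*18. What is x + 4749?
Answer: 9033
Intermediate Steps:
x = 4284 (x = 238*18 = 4284)
x + 4749 = 4284 + 4749 = 9033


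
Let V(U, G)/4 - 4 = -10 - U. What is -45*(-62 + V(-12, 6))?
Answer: 1710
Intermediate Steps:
V(U, G) = -24 - 4*U (V(U, G) = 16 + 4*(-10 - U) = 16 + (-40 - 4*U) = -24 - 4*U)
-45*(-62 + V(-12, 6)) = -45*(-62 + (-24 - 4*(-12))) = -45*(-62 + (-24 + 48)) = -45*(-62 + 24) = -45*(-38) = 1710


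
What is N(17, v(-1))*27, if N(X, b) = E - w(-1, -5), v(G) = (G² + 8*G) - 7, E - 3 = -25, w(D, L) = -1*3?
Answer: -513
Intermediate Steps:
w(D, L) = -3
E = -22 (E = 3 - 25 = -22)
v(G) = -7 + G² + 8*G
N(X, b) = -19 (N(X, b) = -22 - 1*(-3) = -22 + 3 = -19)
N(17, v(-1))*27 = -19*27 = -513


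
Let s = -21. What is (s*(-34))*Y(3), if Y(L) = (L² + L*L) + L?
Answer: 14994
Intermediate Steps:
Y(L) = L + 2*L² (Y(L) = (L² + L²) + L = 2*L² + L = L + 2*L²)
(s*(-34))*Y(3) = (-21*(-34))*(3*(1 + 2*3)) = 714*(3*(1 + 6)) = 714*(3*7) = 714*21 = 14994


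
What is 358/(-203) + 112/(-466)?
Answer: -94782/47299 ≈ -2.0039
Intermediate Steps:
358/(-203) + 112/(-466) = 358*(-1/203) + 112*(-1/466) = -358/203 - 56/233 = -94782/47299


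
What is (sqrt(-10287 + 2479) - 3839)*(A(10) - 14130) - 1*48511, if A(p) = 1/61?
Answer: 3305986260/61 - 6895432*I*sqrt(122)/61 ≈ 5.4196e+7 - 1.2486e+6*I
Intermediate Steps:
A(p) = 1/61
(sqrt(-10287 + 2479) - 3839)*(A(10) - 14130) - 1*48511 = (sqrt(-10287 + 2479) - 3839)*(1/61 - 14130) - 1*48511 = (sqrt(-7808) - 3839)*(-861929/61) - 48511 = (8*I*sqrt(122) - 3839)*(-861929/61) - 48511 = (-3839 + 8*I*sqrt(122))*(-861929/61) - 48511 = (3308945431/61 - 6895432*I*sqrt(122)/61) - 48511 = 3305986260/61 - 6895432*I*sqrt(122)/61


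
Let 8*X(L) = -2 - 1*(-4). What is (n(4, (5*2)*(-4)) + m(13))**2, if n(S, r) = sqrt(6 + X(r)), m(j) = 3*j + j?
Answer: 11881/4 ≈ 2970.3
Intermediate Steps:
X(L) = 1/4 (X(L) = (-2 - 1*(-4))/8 = (-2 + 4)/8 = (1/8)*2 = 1/4)
m(j) = 4*j
n(S, r) = 5/2 (n(S, r) = sqrt(6 + 1/4) = sqrt(25/4) = 5/2)
(n(4, (5*2)*(-4)) + m(13))**2 = (5/2 + 4*13)**2 = (5/2 + 52)**2 = (109/2)**2 = 11881/4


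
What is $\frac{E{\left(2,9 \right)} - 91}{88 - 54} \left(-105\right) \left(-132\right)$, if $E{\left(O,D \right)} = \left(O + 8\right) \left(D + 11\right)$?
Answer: $\frac{755370}{17} \approx 44434.0$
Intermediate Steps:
$E{\left(O,D \right)} = \left(8 + O\right) \left(11 + D\right)$
$\frac{E{\left(2,9 \right)} - 91}{88 - 54} \left(-105\right) \left(-132\right) = \frac{\left(88 + 8 \cdot 9 + 11 \cdot 2 + 9 \cdot 2\right) - 91}{88 - 54} \left(-105\right) \left(-132\right) = \frac{\left(88 + 72 + 22 + 18\right) - 91}{34} \left(-105\right) \left(-132\right) = \left(200 - 91\right) \frac{1}{34} \left(-105\right) \left(-132\right) = 109 \cdot \frac{1}{34} \left(-105\right) \left(-132\right) = \frac{109}{34} \left(-105\right) \left(-132\right) = \left(- \frac{11445}{34}\right) \left(-132\right) = \frac{755370}{17}$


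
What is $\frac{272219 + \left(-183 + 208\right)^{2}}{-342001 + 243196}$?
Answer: $- \frac{90948}{32935} \approx -2.7614$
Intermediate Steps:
$\frac{272219 + \left(-183 + 208\right)^{2}}{-342001 + 243196} = \frac{272219 + 25^{2}}{-98805} = \left(272219 + 625\right) \left(- \frac{1}{98805}\right) = 272844 \left(- \frac{1}{98805}\right) = - \frac{90948}{32935}$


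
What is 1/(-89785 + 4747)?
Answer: -1/85038 ≈ -1.1759e-5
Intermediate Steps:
1/(-89785 + 4747) = 1/(-85038) = -1/85038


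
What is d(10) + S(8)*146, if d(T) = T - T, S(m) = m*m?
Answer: 9344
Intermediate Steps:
S(m) = m**2
d(T) = 0
d(10) + S(8)*146 = 0 + 8**2*146 = 0 + 64*146 = 0 + 9344 = 9344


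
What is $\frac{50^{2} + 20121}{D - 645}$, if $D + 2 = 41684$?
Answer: $\frac{22621}{41037} \approx 0.55123$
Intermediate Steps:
$D = 41682$ ($D = -2 + 41684 = 41682$)
$\frac{50^{2} + 20121}{D - 645} = \frac{50^{2} + 20121}{41682 - 645} = \frac{2500 + 20121}{41037} = 22621 \cdot \frac{1}{41037} = \frac{22621}{41037}$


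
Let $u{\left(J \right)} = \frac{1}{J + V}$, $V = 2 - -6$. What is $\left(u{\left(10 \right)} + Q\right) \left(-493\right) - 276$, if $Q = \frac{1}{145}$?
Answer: $- \frac{27611}{90} \approx -306.79$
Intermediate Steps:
$Q = \frac{1}{145} \approx 0.0068966$
$V = 8$ ($V = 2 + 6 = 8$)
$u{\left(J \right)} = \frac{1}{8 + J}$ ($u{\left(J \right)} = \frac{1}{J + 8} = \frac{1}{8 + J}$)
$\left(u{\left(10 \right)} + Q\right) \left(-493\right) - 276 = \left(\frac{1}{8 + 10} + \frac{1}{145}\right) \left(-493\right) - 276 = \left(\frac{1}{18} + \frac{1}{145}\right) \left(-493\right) - 276 = \frac{163}{2610} \left(-493\right) - 276 = - \frac{2771}{90} - 276 = - \frac{27611}{90}$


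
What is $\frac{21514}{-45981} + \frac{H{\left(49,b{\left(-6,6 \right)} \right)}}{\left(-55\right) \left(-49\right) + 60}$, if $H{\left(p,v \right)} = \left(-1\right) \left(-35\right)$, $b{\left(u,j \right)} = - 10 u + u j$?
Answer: $- \frac{11532347}{25335531} \approx -0.45518$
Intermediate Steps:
$b{\left(u,j \right)} = - 10 u + j u$
$H{\left(p,v \right)} = 35$
$\frac{21514}{-45981} + \frac{H{\left(49,b{\left(-6,6 \right)} \right)}}{\left(-55\right) \left(-49\right) + 60} = \frac{21514}{-45981} + \frac{35}{\left(-55\right) \left(-49\right) + 60} = 21514 \left(- \frac{1}{45981}\right) + \frac{35}{2695 + 60} = - \frac{21514}{45981} + \frac{35}{2755} = - \frac{21514}{45981} + 35 \cdot \frac{1}{2755} = - \frac{21514}{45981} + \frac{7}{551} = - \frac{11532347}{25335531}$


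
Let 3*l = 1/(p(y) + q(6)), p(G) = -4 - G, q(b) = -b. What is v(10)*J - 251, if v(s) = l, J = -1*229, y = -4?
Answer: -4289/18 ≈ -238.28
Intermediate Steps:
J = -229
l = -1/18 (l = 1/(3*((-4 - 1*(-4)) - 1*6)) = 1/(3*((-4 + 4) - 6)) = 1/(3*(0 - 6)) = (⅓)/(-6) = (⅓)*(-⅙) = -1/18 ≈ -0.055556)
v(s) = -1/18
v(10)*J - 251 = -1/18*(-229) - 251 = 229/18 - 251 = -4289/18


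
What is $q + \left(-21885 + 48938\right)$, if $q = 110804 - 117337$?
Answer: $20520$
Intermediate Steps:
$q = -6533$
$q + \left(-21885 + 48938\right) = -6533 + \left(-21885 + 48938\right) = -6533 + 27053 = 20520$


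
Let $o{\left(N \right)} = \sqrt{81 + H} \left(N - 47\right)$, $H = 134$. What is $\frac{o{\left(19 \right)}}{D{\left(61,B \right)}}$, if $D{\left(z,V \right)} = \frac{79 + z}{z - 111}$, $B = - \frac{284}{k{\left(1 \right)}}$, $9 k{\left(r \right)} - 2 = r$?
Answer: $10 \sqrt{215} \approx 146.63$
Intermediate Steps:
$k{\left(r \right)} = \frac{2}{9} + \frac{r}{9}$
$B = -852$ ($B = - \frac{284}{\frac{2}{9} + \frac{1}{9} \cdot 1} = - \frac{284}{\frac{2}{9} + \frac{1}{9}} = - 284 \frac{1}{\frac{1}{3}} = \left(-284\right) 3 = -852$)
$D{\left(z,V \right)} = \frac{79 + z}{-111 + z}$
$o{\left(N \right)} = \sqrt{215} \left(-47 + N\right)$ ($o{\left(N \right)} = \sqrt{81 + 134} \left(N - 47\right) = \sqrt{215} \left(-47 + N\right)$)
$\frac{o{\left(19 \right)}}{D{\left(61,B \right)}} = \frac{\sqrt{215} \left(-47 + 19\right)}{\frac{1}{-111 + 61} \left(79 + 61\right)} = \frac{\sqrt{215} \left(-28\right)}{\frac{1}{-50} \cdot 140} = \frac{\left(-28\right) \sqrt{215}}{\left(- \frac{1}{50}\right) 140} = \frac{\left(-28\right) \sqrt{215}}{- \frac{14}{5}} = - 28 \sqrt{215} \left(- \frac{5}{14}\right) = 10 \sqrt{215}$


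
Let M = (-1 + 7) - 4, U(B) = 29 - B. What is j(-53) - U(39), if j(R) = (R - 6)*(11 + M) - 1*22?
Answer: -779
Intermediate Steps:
M = 2 (M = 6 - 4 = 2)
j(R) = -100 + 13*R (j(R) = (R - 6)*(11 + 2) - 1*22 = (-6 + R)*13 - 22 = (-78 + 13*R) - 22 = -100 + 13*R)
j(-53) - U(39) = (-100 + 13*(-53)) - (29 - 1*39) = (-100 - 689) - (29 - 39) = -789 - 1*(-10) = -789 + 10 = -779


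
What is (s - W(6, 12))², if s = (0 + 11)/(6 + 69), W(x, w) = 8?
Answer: 346921/5625 ≈ 61.675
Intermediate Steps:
s = 11/75 ≈ 0.14667
(s - W(6, 12))² = (11/75 - 1*8)² = (11/75 - 8)² = (-589/75)² = 346921/5625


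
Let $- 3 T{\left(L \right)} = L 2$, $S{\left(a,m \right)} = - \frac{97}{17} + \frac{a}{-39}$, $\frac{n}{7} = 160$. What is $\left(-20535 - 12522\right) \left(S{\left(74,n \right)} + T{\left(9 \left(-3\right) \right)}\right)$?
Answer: $- \frac{75953967}{221} \approx -3.4368 \cdot 10^{5}$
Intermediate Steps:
$n = 1120$ ($n = 7 \cdot 160 = 1120$)
$S{\left(a,m \right)} = - \frac{97}{17} - \frac{a}{39}$ ($S{\left(a,m \right)} = \left(-97\right) \frac{1}{17} + a \left(- \frac{1}{39}\right) = - \frac{97}{17} - \frac{a}{39}$)
$T{\left(L \right)} = - \frac{2 L}{3}$ ($T{\left(L \right)} = - \frac{L 2}{3} = - \frac{2 L}{3}$)
$\left(-20535 - 12522\right) \left(S{\left(74,n \right)} + T{\left(9 \left(-3\right) \right)}\right) = \left(-20535 - 12522\right) \left(\left(- \frac{97}{17} - \frac{74}{39}\right) - \frac{2 \cdot 9 \left(-3\right)}{3}\right) = - 33057 \left(\left(- \frac{97}{17} - \frac{74}{39}\right) - -18\right) = - 33057 \left(- \frac{5041}{663} + 18\right) = \left(-33057\right) \frac{6893}{663} = - \frac{75953967}{221}$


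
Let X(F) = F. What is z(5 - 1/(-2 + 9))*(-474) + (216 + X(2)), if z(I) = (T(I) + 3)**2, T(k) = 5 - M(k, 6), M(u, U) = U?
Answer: -1678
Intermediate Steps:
T(k) = -1 (T(k) = 5 - 1*6 = 5 - 6 = -1)
z(I) = 4 (z(I) = (-1 + 3)**2 = 2**2 = 4)
z(5 - 1/(-2 + 9))*(-474) + (216 + X(2)) = 4*(-474) + (216 + 2) = -1896 + 218 = -1678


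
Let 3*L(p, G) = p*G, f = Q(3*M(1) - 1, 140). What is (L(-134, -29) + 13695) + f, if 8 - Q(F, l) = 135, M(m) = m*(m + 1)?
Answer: 44590/3 ≈ 14863.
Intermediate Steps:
M(m) = m*(1 + m)
Q(F, l) = -127 (Q(F, l) = 8 - 1*135 = 8 - 135 = -127)
f = -127
L(p, G) = G*p/3 (L(p, G) = (p*G)/3 = (G*p)/3 = G*p/3)
(L(-134, -29) + 13695) + f = ((1/3)*(-29)*(-134) + 13695) - 127 = (3886/3 + 13695) - 127 = 44971/3 - 127 = 44590/3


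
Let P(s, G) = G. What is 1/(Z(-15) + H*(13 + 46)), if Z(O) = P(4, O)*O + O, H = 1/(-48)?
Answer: 48/10021 ≈ 0.0047899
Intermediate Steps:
H = -1/48 ≈ -0.020833
Z(O) = O + O² (Z(O) = O*O + O = O² + O = O + O²)
1/(Z(-15) + H*(13 + 46)) = 1/(-15*(1 - 15) - (13 + 46)/48) = 1/(-15*(-14) - 1/48*59) = 1/(210 - 59/48) = 1/(10021/48) = 48/10021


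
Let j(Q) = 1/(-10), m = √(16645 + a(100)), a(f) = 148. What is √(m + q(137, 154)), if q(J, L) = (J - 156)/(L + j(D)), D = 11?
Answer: √(-10 + 81*√16793)/9 ≈ 11.378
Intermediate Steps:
m = √16793 (m = √(16645 + 148) = √16793 ≈ 129.59)
j(Q) = -⅒ (j(Q) = 1*(-⅒) = -⅒)
q(J, L) = (-156 + J)/(-⅒ + L) (q(J, L) = (J - 156)/(L - ⅒) = (-156 + J)/(-⅒ + L))
√(m + q(137, 154)) = √(√16793 + 10*(-156 + 137)/(-1 + 10*154)) = √(√16793 + 10*(-19)/(-1 + 1540)) = √(√16793 + 10*(-19)/1539) = √(√16793 + 10*(1/1539)*(-19)) = √(√16793 - 10/81) = √(-10/81 + √16793)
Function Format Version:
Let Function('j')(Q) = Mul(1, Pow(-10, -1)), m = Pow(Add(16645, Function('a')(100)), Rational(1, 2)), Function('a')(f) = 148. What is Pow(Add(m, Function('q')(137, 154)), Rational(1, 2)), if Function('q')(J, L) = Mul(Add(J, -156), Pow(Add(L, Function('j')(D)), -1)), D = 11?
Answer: Mul(Rational(1, 9), Pow(Add(-10, Mul(81, Pow(16793, Rational(1, 2)))), Rational(1, 2))) ≈ 11.378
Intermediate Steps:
m = Pow(16793, Rational(1, 2)) (m = Pow(Add(16645, 148), Rational(1, 2)) = Pow(16793, Rational(1, 2)) ≈ 129.59)
Function('j')(Q) = Rational(-1, 10) (Function('j')(Q) = Mul(1, Rational(-1, 10)) = Rational(-1, 10))
Function('q')(J, L) = Mul(Pow(Add(Rational(-1, 10), L), -1), Add(-156, J)) (Function('q')(J, L) = Mul(Add(J, -156), Pow(Add(L, Rational(-1, 10)), -1)) = Mul(Add(-156, J), Pow(Add(Rational(-1, 10), L), -1)) = Mul(Pow(Add(Rational(-1, 10), L), -1), Add(-156, J)))
Pow(Add(m, Function('q')(137, 154)), Rational(1, 2)) = Pow(Add(Pow(16793, Rational(1, 2)), Mul(10, Pow(Add(-1, Mul(10, 154)), -1), Add(-156, 137))), Rational(1, 2)) = Pow(Add(Pow(16793, Rational(1, 2)), Mul(10, Pow(Add(-1, 1540), -1), -19)), Rational(1, 2)) = Pow(Add(Pow(16793, Rational(1, 2)), Mul(10, Pow(1539, -1), -19)), Rational(1, 2)) = Pow(Add(Pow(16793, Rational(1, 2)), Mul(10, Rational(1, 1539), -19)), Rational(1, 2)) = Pow(Add(Pow(16793, Rational(1, 2)), Rational(-10, 81)), Rational(1, 2)) = Pow(Add(Rational(-10, 81), Pow(16793, Rational(1, 2))), Rational(1, 2))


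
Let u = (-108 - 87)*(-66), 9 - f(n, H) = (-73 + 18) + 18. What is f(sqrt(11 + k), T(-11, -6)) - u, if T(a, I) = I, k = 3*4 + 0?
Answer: -12824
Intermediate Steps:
k = 12 (k = 12 + 0 = 12)
f(n, H) = 46 (f(n, H) = 9 - ((-73 + 18) + 18) = 9 - (-55 + 18) = 9 - 1*(-37) = 9 + 37 = 46)
u = 12870 (u = -195*(-66) = 12870)
f(sqrt(11 + k), T(-11, -6)) - u = 46 - 1*12870 = 46 - 12870 = -12824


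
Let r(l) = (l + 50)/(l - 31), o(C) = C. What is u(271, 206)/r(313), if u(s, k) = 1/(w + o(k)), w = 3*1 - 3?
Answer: 47/12463 ≈ 0.0037712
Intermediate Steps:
r(l) = (50 + l)/(-31 + l)
w = 0 (w = 3 - 3 = 0)
u(s, k) = 1/k (u(s, k) = 1/(0 + k) = 1/k)
u(271, 206)/r(313) = 1/(206*(((50 + 313)/(-31 + 313)))) = 1/(206*((363/282))) = 1/(206*(((1/282)*363))) = 1/(206*(121/94)) = (1/206)*(94/121) = 47/12463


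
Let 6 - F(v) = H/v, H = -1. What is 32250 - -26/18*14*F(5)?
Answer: 1456892/45 ≈ 32375.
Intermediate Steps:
F(v) = 6 + 1/v (F(v) = 6 - (-1)/v = 6 + 1/v)
32250 - -26/18*14*F(5) = 32250 - -26/18*14*(6 + 1/5) = 32250 - -26*1/18*14*(6 + ⅕) = 32250 - (-13/9*14)*31/5 = 32250 - (-182)*31/(9*5) = 32250 - 1*(-5642/45) = 32250 + 5642/45 = 1456892/45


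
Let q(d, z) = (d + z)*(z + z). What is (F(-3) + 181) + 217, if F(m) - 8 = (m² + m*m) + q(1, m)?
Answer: 436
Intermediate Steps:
q(d, z) = 2*z*(d + z) (q(d, z) = (d + z)*(2*z) = 2*z*(d + z))
F(m) = 8 + 2*m² + 2*m*(1 + m) (F(m) = 8 + ((m² + m*m) + 2*m*(1 + m)) = 8 + ((m² + m²) + 2*m*(1 + m)) = 8 + (2*m² + 2*m*(1 + m)) = 8 + 2*m² + 2*m*(1 + m))
(F(-3) + 181) + 217 = ((8 + 2*(-3) + 4*(-3)²) + 181) + 217 = ((8 - 6 + 4*9) + 181) + 217 = ((8 - 6 + 36) + 181) + 217 = (38 + 181) + 217 = 219 + 217 = 436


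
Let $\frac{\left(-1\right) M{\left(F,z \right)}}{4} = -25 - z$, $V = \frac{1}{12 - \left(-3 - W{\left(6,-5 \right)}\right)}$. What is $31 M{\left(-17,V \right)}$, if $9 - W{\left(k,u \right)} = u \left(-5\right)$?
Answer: $2976$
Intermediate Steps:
$W{\left(k,u \right)} = 9 + 5 u$ ($W{\left(k,u \right)} = 9 - u \left(-5\right) = 9 - - 5 u = 9 + 5 u$)
$V = -1$ ($V = \frac{1}{12 + \left(\left(17 + \left(9 + 5 \left(-5\right)\right)\right) - 14\right)} = \frac{1}{12 + \left(\left(17 + \left(9 - 25\right)\right) - 14\right)} = \frac{1}{12 + \left(\left(17 - 16\right) - 14\right)} = \frac{1}{12 + \left(1 - 14\right)} = \frac{1}{12 - 13} = \frac{1}{-1} = -1$)
$M{\left(F,z \right)} = 100 + 4 z$ ($M{\left(F,z \right)} = - 4 \left(-25 - z\right) = 100 + 4 z$)
$31 M{\left(-17,V \right)} = 31 \left(100 + 4 \left(-1\right)\right) = 31 \left(100 - 4\right) = 31 \cdot 96 = 2976$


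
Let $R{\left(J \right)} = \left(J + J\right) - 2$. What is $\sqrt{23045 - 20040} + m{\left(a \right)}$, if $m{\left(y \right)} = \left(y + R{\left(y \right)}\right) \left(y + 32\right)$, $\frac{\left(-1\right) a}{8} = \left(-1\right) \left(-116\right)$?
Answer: $2496256 + \sqrt{3005} \approx 2.4963 \cdot 10^{6}$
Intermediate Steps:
$R{\left(J \right)} = -2 + 2 J$ ($R{\left(J \right)} = 2 J - 2 = -2 + 2 J$)
$a = -928$ ($a = - 8 \left(\left(-1\right) \left(-116\right)\right) = \left(-8\right) 116 = -928$)
$m{\left(y \right)} = \left(-2 + 3 y\right) \left(32 + y\right)$ ($m{\left(y \right)} = \left(y + \left(-2 + 2 y\right)\right) \left(y + 32\right) = \left(-2 + 3 y\right) \left(32 + y\right)$)
$\sqrt{23045 - 20040} + m{\left(a \right)} = \sqrt{23045 - 20040} + \left(-64 + 3 \left(-928\right)^{2} + 94 \left(-928\right)\right) = \sqrt{3005} - -2496256 = \sqrt{3005} + 2496256 = 2496256 + \sqrt{3005}$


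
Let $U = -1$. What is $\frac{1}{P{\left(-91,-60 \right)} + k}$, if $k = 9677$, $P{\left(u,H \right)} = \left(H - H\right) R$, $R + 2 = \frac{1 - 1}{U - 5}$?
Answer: $\frac{1}{9677} \approx 0.00010334$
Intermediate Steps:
$R = -2$ ($R = -2 + \frac{1 - 1}{-1 - 5} = -2 + \frac{0}{-6} = -2 + 0 \left(- \frac{1}{6}\right) = -2 + 0 = -2$)
$P{\left(u,H \right)} = 0$ ($P{\left(u,H \right)} = \left(H - H\right) \left(-2\right) = 0 \left(-2\right) = 0$)
$\frac{1}{P{\left(-91,-60 \right)} + k} = \frac{1}{0 + 9677} = \frac{1}{9677}$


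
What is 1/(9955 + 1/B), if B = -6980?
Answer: 6980/69485899 ≈ 0.00010045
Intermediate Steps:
1/(9955 + 1/B) = 1/(9955 + 1/(-6980)) = 1/(9955 - 1/6980) = 1/(69485899/6980) = 6980/69485899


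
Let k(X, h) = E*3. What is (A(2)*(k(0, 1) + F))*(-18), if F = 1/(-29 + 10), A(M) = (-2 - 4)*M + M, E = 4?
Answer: 40860/19 ≈ 2150.5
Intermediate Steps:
A(M) = -5*M (A(M) = -6*M + M = -5*M)
k(X, h) = 12 (k(X, h) = 4*3 = 12)
F = -1/19 (F = 1/(-19) = -1/19 ≈ -0.052632)
(A(2)*(k(0, 1) + F))*(-18) = ((-5*2)*(12 - 1/19))*(-18) = -10*227/19*(-18) = -2270/19*(-18) = 40860/19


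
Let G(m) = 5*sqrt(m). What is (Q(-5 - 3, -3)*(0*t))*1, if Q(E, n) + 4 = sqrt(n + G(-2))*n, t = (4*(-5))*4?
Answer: 0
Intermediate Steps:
t = -80 (t = -20*4 = -80)
Q(E, n) = -4 + n*sqrt(n + 5*I*sqrt(2)) (Q(E, n) = -4 + sqrt(n + 5*sqrt(-2))*n = -4 + sqrt(n + 5*(I*sqrt(2)))*n = -4 + sqrt(n + 5*I*sqrt(2))*n = -4 + n*sqrt(n + 5*I*sqrt(2)))
(Q(-5 - 3, -3)*(0*t))*1 = ((-4 - 3*sqrt(-3 + 5*I*sqrt(2)))*(0*(-80)))*1 = ((-4 - 3*sqrt(-3 + 5*I*sqrt(2)))*0)*1 = 0*1 = 0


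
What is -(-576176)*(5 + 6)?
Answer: 6337936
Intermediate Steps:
-(-576176)*(5 + 6) = -(-576176)*11 = -144044*(-44) = 6337936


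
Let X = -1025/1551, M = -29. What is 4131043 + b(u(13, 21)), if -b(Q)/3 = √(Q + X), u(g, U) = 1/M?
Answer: 4131043 - 2*I*√351690801/14993 ≈ 4.131e+6 - 2.5016*I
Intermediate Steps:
u(g, U) = -1/29 (u(g, U) = 1/(-29) = -1/29)
X = -1025/1551 (X = -1025*1/1551 = -1025/1551 ≈ -0.66086)
b(Q) = -3*√(-1025/1551 + Q) (b(Q) = -3*√(Q - 1025/1551) = -3*√(-1025/1551 + Q))
4131043 + b(u(13, 21)) = 4131043 - √(-1589775 + 2405601*(-1/29))/517 = 4131043 - √(-1589775 - 2405601/29)/517 = 4131043 - 2*I*√351690801/14993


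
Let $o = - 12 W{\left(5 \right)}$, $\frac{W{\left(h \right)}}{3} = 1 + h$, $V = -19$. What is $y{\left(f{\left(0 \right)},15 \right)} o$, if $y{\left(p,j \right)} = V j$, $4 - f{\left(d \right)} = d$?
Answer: $61560$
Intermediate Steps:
$f{\left(d \right)} = 4 - d$
$W{\left(h \right)} = 3 + 3 h$ ($W{\left(h \right)} = 3 \left(1 + h\right) = 3 + 3 h$)
$y{\left(p,j \right)} = - 19 j$
$o = -216$ ($o = - 12 \left(3 + 3 \cdot 5\right) = - 12 \left(3 + 15\right) = \left(-12\right) 18 = -216$)
$y{\left(f{\left(0 \right)},15 \right)} o = \left(-19\right) 15 \left(-216\right) = \left(-285\right) \left(-216\right) = 61560$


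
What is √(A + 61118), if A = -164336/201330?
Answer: √68814161162870/33555 ≈ 247.22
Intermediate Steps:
A = -82168/100665 (A = -164336*1/201330 = -82168/100665 ≈ -0.81625)
√(A + 61118) = √(-82168/100665 + 61118) = √(6152361302/100665) = √68814161162870/33555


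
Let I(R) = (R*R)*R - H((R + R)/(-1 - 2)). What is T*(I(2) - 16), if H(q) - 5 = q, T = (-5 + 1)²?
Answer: -560/3 ≈ -186.67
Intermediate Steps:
T = 16 (T = (-4)² = 16)
H(q) = 5 + q
I(R) = -5 + R³ + 2*R/3 (I(R) = (R*R)*R - (5 + (R + R)/(-1 - 2)) = R²*R - (5 + (2*R)/(-3)) = R³ - (5 + (2*R)*(-⅓)) = R³ - (5 - 2*R/3) = R³ + (-5 + 2*R/3) = -5 + R³ + 2*R/3)
T*(I(2) - 16) = 16*((-5 + 2³ + (⅔)*2) - 16) = 16*((-5 + 8 + 4/3) - 16) = 16*(13/3 - 16) = 16*(-35/3) = -560/3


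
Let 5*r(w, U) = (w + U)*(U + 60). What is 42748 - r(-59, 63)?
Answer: 213248/5 ≈ 42650.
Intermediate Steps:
r(w, U) = (60 + U)*(U + w)/5 (r(w, U) = ((w + U)*(U + 60))/5 = ((U + w)*(60 + U))/5 = ((60 + U)*(U + w))/5 = (60 + U)*(U + w)/5)
42748 - r(-59, 63) = 42748 - (12*63 + 12*(-59) + (1/5)*63**2 + (1/5)*63*(-59)) = 42748 - (756 - 708 + (1/5)*3969 - 3717/5) = 42748 - (756 - 708 + 3969/5 - 3717/5) = 42748 - 1*492/5 = 42748 - 492/5 = 213248/5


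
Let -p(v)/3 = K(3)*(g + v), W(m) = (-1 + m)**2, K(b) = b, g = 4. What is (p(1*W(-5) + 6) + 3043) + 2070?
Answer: 4699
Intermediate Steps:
p(v) = -36 - 9*v (p(v) = -9*(4 + v) = -3*(12 + 3*v) = -36 - 9*v)
(p(1*W(-5) + 6) + 3043) + 2070 = ((-36 - 9*(1*(-1 - 5)**2 + 6)) + 3043) + 2070 = ((-36 - 9*(1*(-6)**2 + 6)) + 3043) + 2070 = ((-36 - 9*(1*36 + 6)) + 3043) + 2070 = ((-36 - 9*(36 + 6)) + 3043) + 2070 = ((-36 - 9*42) + 3043) + 2070 = ((-36 - 378) + 3043) + 2070 = (-414 + 3043) + 2070 = 2629 + 2070 = 4699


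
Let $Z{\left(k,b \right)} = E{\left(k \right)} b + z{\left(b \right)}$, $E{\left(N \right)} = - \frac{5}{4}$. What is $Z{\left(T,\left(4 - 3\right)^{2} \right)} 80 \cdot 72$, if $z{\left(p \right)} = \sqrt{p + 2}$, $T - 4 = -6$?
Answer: $-7200 + 5760 \sqrt{3} \approx 2776.6$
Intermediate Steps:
$T = -2$ ($T = 4 - 6 = -2$)
$E{\left(N \right)} = - \frac{5}{4}$ ($E{\left(N \right)} = \left(-5\right) \frac{1}{4} = - \frac{5}{4}$)
$z{\left(p \right)} = \sqrt{2 + p}$
$Z{\left(k,b \right)} = \sqrt{2 + b} - \frac{5 b}{4}$ ($Z{\left(k,b \right)} = - \frac{5 b}{4} + \sqrt{2 + b} = \sqrt{2 + b} - \frac{5 b}{4}$)
$Z{\left(T,\left(4 - 3\right)^{2} \right)} 80 \cdot 72 = \left(\sqrt{2 + \left(4 - 3\right)^{2}} - \frac{5 \left(4 - 3\right)^{2}}{4}\right) 80 \cdot 72 = \left(\sqrt{2 + 1^{2}} - \frac{5 \cdot 1^{2}}{4}\right) 80 \cdot 72 = \left(\sqrt{2 + 1} - \frac{5}{4}\right) 80 \cdot 72 = \left(\sqrt{3} - \frac{5}{4}\right) 80 \cdot 72 = \left(- \frac{5}{4} + \sqrt{3}\right) 80 \cdot 72 = \left(-100 + 80 \sqrt{3}\right) 72 = -7200 + 5760 \sqrt{3}$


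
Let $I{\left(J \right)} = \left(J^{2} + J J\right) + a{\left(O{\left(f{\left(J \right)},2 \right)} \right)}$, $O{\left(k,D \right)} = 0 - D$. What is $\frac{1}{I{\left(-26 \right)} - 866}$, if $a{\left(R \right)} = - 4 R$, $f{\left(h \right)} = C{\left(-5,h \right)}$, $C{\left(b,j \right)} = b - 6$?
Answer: $\frac{1}{494} \approx 0.0020243$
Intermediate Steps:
$C{\left(b,j \right)} = -6 + b$ ($C{\left(b,j \right)} = b - 6 = -6 + b$)
$f{\left(h \right)} = -11$ ($f{\left(h \right)} = -6 - 5 = -11$)
$O{\left(k,D \right)} = - D$
$I{\left(J \right)} = 8 + 2 J^{2}$ ($I{\left(J \right)} = \left(J^{2} + J J\right) - 4 \left(\left(-1\right) 2\right) = \left(J^{2} + J^{2}\right) - -8 = 2 J^{2} + 8 = 8 + 2 J^{2}$)
$\frac{1}{I{\left(-26 \right)} - 866} = \frac{1}{\left(8 + 2 \left(-26\right)^{2}\right) - 866} = \frac{1}{\left(8 + 2 \cdot 676\right) - 866} = \frac{1}{\left(8 + 1352\right) - 866} = \frac{1}{1360 - 866} = \frac{1}{494}$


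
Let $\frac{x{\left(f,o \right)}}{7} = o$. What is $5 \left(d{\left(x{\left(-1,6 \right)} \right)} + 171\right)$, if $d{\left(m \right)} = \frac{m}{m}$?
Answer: $860$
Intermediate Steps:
$x{\left(f,o \right)} = 7 o$
$d{\left(m \right)} = 1$
$5 \left(d{\left(x{\left(-1,6 \right)} \right)} + 171\right) = 5 \left(1 + 171\right) = 5 \cdot 172 = 860$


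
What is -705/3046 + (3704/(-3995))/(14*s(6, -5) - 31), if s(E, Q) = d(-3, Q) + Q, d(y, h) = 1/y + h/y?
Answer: -661822173/3005686190 ≈ -0.22019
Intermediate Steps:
d(y, h) = 1/y + h/y
s(E, Q) = -⅓ + 2*Q/3 (s(E, Q) = (1 + Q)/(-3) + Q = -(1 + Q)/3 + Q = (-⅓ - Q/3) + Q = -⅓ + 2*Q/3)
-705/3046 + (3704/(-3995))/(14*s(6, -5) - 31) = -705/3046 + (3704/(-3995))/(14*(-⅓ + (⅔)*(-5)) - 31) = -705*1/3046 + (3704*(-1/3995))/(14*(-⅓ - 10/3) - 31) = -705/3046 - 3704/(3995*(14*(-11/3) - 31)) = -705/3046 - 3704/(3995*(-154/3 - 31)) = -705/3046 - 3704/(3995*(-247/3)) = -705/3046 - 3704/3995*(-3/247) = -705/3046 + 11112/986765 = -661822173/3005686190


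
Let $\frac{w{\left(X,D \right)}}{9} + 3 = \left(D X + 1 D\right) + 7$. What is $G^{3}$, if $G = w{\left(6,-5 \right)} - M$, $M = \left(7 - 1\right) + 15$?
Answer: $-27000000$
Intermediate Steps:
$w{\left(X,D \right)} = 36 + 9 D + 9 D X$ ($w{\left(X,D \right)} = -27 + 9 \left(\left(D X + 1 D\right) + 7\right) = -27 + 9 \left(\left(D X + D\right) + 7\right) = -27 + 9 \left(\left(D + D X\right) + 7\right) = -27 + 9 \left(7 + D + D X\right) = -27 + \left(63 + 9 D + 9 D X\right) = 36 + 9 D + 9 D X$)
$M = 21$ ($M = 6 + 15 = 21$)
$G = -300$ ($G = \left(36 + 9 \left(-5\right) + 9 \left(-5\right) 6\right) - 21 = \left(36 - 45 - 270\right) - 21 = -279 - 21 = -300$)
$G^{3} = \left(-300\right)^{3} = -27000000$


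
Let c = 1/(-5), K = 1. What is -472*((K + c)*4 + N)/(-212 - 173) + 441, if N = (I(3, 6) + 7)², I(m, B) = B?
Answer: 179331/275 ≈ 652.11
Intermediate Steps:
c = -⅕ ≈ -0.20000
N = 169 (N = (6 + 7)² = 13² = 169)
-472*((K + c)*4 + N)/(-212 - 173) + 441 = -472*((1 - ⅕)*4 + 169)/(-212 - 173) + 441 = -472*((⅘)*4 + 169)/(-385) + 441 = -472*(16/5 + 169)*(-1)/385 + 441 = -406392*(-1)/(5*385) + 441 = -472*(-123/275) + 441 = 58056/275 + 441 = 179331/275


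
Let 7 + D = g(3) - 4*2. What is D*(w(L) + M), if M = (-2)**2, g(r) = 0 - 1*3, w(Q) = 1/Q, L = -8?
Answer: -279/4 ≈ -69.750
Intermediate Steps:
g(r) = -3 (g(r) = 0 - 3 = -3)
D = -18 (D = -7 + (-3 - 4*2) = -7 + (-3 - 8) = -7 - 11 = -18)
M = 4
D*(w(L) + M) = -18*(1/(-8) + 4) = -18*(-1/8 + 4) = -18*31/8 = -279/4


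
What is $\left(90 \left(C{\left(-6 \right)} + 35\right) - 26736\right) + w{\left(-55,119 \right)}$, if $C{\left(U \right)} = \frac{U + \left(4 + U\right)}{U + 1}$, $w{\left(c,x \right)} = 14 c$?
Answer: $-24212$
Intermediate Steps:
$C{\left(U \right)} = \frac{4 + 2 U}{1 + U}$
$\left(90 \left(C{\left(-6 \right)} + 35\right) - 26736\right) + w{\left(-55,119 \right)} = \left(90 \left(\frac{2 \left(2 - 6\right)}{1 - 6} + 35\right) - 26736\right) + 14 \left(-55\right) = \left(90 \left(2 \frac{1}{-5} \left(-4\right) + 35\right) - 26736\right) - 770 = \left(90 \left(2 \left(- \frac{1}{5}\right) \left(-4\right) + 35\right) - 26736\right) - 770 = \left(90 \left(\frac{8}{5} + 35\right) - 26736\right) - 770 = \left(90 \cdot \frac{183}{5} - 26736\right) - 770 = \left(3294 - 26736\right) - 770 = -23442 - 770 = -24212$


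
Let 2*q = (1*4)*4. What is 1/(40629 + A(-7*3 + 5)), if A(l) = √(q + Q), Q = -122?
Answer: 13543/550238585 - I*√114/1650715755 ≈ 2.4613e-5 - 6.4681e-9*I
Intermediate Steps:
q = 8 (q = ((1*4)*4)/2 = (4*4)/2 = (½)*16 = 8)
A(l) = I*√114 (A(l) = √(8 - 122) = √(-114) = I*√114)
1/(40629 + A(-7*3 + 5)) = 1/(40629 + I*√114)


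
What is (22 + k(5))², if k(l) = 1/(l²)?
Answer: 303601/625 ≈ 485.76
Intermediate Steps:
k(l) = l⁻²
(22 + k(5))² = (22 + 5⁻²)² = (22 + 1/25)² = (551/25)² = 303601/625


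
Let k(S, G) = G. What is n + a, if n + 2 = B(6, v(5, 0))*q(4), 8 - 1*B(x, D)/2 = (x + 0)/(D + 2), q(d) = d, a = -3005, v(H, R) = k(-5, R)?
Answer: -2967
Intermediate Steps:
v(H, R) = R
B(x, D) = 16 - 2*x/(2 + D) (B(x, D) = 16 - 2*(x + 0)/(D + 2) = 16 - 2*x/(2 + D))
n = 38 (n = -2 + (2*(16 - 1*6 + 8*0)/(2 + 0))*4 = -2 + (2*(16 - 6 + 0)/2)*4 = -2 + (2*(½)*10)*4 = -2 + 10*4 = -2 + 40 = 38)
n + a = 38 - 3005 = -2967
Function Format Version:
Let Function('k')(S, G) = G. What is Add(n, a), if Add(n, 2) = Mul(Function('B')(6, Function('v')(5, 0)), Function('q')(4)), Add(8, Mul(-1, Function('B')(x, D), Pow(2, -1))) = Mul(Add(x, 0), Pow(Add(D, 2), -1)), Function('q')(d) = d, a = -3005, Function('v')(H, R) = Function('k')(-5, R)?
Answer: -2967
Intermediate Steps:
Function('v')(H, R) = R
Function('B')(x, D) = Add(16, Mul(-2, x, Pow(Add(2, D), -1))) (Function('B')(x, D) = Add(16, Mul(-2, Mul(Add(x, 0), Pow(Add(D, 2), -1)))) = Add(16, Mul(-2, Mul(x, Pow(Add(2, D), -1)))) = Add(16, Mul(-2, x, Pow(Add(2, D), -1))))
n = 38 (n = Add(-2, Mul(Mul(2, Pow(Add(2, 0), -1), Add(16, Mul(-1, 6), Mul(8, 0))), 4)) = Add(-2, Mul(Mul(2, Pow(2, -1), Add(16, -6, 0)), 4)) = Add(-2, Mul(Mul(2, Rational(1, 2), 10), 4)) = Add(-2, Mul(10, 4)) = Add(-2, 40) = 38)
Add(n, a) = Add(38, -3005) = -2967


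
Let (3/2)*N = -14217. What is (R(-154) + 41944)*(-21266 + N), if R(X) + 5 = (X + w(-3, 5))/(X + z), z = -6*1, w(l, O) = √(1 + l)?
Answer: -12894022071/10 + 3843*I*√2/20 ≈ -1.2894e+9 + 271.74*I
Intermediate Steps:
N = -9478 (N = (⅔)*(-14217) = -9478)
z = -6
R(X) = -5 + (X + I*√2)/(-6 + X) (R(X) = -5 + (X + √(1 - 3))/(X - 6) = -5 + (X + √(-2))/(-6 + X) = -5 + (X + I*√2)/(-6 + X))
(R(-154) + 41944)*(-21266 + N) = ((30 - 4*(-154) + I*√2)/(-6 - 154) + 41944)*(-21266 - 9478) = ((30 + 616 + I*√2)/(-160) + 41944)*(-30744) = (-(646 + I*√2)/160 + 41944)*(-30744) = ((-323/80 - I*√2/160) + 41944)*(-30744) = (3355197/80 - I*√2/160)*(-30744) = -12894022071/10 + 3843*I*√2/20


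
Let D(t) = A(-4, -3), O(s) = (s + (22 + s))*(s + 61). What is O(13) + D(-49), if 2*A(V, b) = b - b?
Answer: 3552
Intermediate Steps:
O(s) = (22 + 2*s)*(61 + s)
A(V, b) = 0 (A(V, b) = (b - b)/2 = (1/2)*0 = 0)
D(t) = 0
O(13) + D(-49) = (1342 + 2*13**2 + 144*13) + 0 = (1342 + 2*169 + 1872) + 0 = (1342 + 338 + 1872) + 0 = 3552 + 0 = 3552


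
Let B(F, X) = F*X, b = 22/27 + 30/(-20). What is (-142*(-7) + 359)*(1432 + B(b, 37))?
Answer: 34257509/18 ≈ 1.9032e+6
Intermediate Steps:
b = -37/54 (b = 22*(1/27) + 30*(-1/20) = 22/27 - 3/2 = -37/54 ≈ -0.68519)
(-142*(-7) + 359)*(1432 + B(b, 37)) = (-142*(-7) + 359)*(1432 - 37/54*37) = (994 + 359)*(1432 - 1369/54) = 1353*(75959/54) = 34257509/18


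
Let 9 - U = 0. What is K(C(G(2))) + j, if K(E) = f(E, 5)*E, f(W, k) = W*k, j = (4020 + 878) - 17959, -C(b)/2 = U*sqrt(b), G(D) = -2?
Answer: -16301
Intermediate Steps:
U = 9 (U = 9 - 1*0 = 9 + 0 = 9)
C(b) = -18*sqrt(b)
j = -13061 (j = 4898 - 17959 = -13061)
K(E) = 5*E**2 (K(E) = (E*5)*E = (5*E)*E = 5*E**2)
K(C(G(2))) + j = 5*(-18*I*sqrt(2))**2 - 13061 = 5*(-648) - 13061 = -3240 - 13061 = -16301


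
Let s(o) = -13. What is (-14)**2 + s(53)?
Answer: 183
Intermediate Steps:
(-14)**2 + s(53) = (-14)**2 - 13 = 196 - 13 = 183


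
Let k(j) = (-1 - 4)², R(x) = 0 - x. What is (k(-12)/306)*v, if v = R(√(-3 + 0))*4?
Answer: -50*I*√3/153 ≈ -0.56603*I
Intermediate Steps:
R(x) = -x
v = -4*I*√3 (v = -√(-3 + 0)*4 = -√(-3)*4 = -I*√3*4 = -4*I*√3 ≈ -6.9282*I)
k(j) = 25 (k(j) = (-5)² = 25)
(k(-12)/306)*v = (25/306)*(-4*I*√3) = (25*(1/306))*(-4*I*√3) = 25*(-4*I*√3)/306 = -50*I*√3/153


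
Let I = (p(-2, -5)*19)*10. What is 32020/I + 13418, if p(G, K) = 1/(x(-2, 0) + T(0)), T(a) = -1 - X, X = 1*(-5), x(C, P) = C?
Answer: 261346/19 ≈ 13755.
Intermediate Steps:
X = -5
T(a) = 4 (T(a) = -1 - 1*(-5) = -1 + 5 = 4)
p(G, K) = ½ (p(G, K) = 1/(-2 + 4) = 1/2 = ½)
I = 95 (I = ((½)*19)*10 = (19/2)*10 = 95)
32020/I + 13418 = 32020/95 + 13418 = 32020*(1/95) + 13418 = 6404/19 + 13418 = 261346/19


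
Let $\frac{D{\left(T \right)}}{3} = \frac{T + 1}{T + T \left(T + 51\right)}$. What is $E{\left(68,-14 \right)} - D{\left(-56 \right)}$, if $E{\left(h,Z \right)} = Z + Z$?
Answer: $- \frac{6107}{224} \approx -27.263$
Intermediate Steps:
$E{\left(h,Z \right)} = 2 Z$
$D{\left(T \right)} = \frac{3 \left(1 + T\right)}{T + T \left(51 + T\right)}$ ($D{\left(T \right)} = 3 \frac{T + 1}{T + T \left(T + 51\right)} = 3 \frac{1 + T}{T + T \left(51 + T\right)} = \frac{3 \left(1 + T\right)}{T + T \left(51 + T\right)}$)
$E{\left(68,-14 \right)} - D{\left(-56 \right)} = 2 \left(-14\right) - \frac{3 \left(1 - 56\right)}{\left(-56\right) \left(52 - 56\right)} = -28 - 3 \left(- \frac{1}{56}\right) \frac{1}{-4} \left(-55\right) = -28 - 3 \left(- \frac{1}{56}\right) \left(- \frac{1}{4}\right) \left(-55\right) = -28 - - \frac{165}{224} = -28 + \frac{165}{224} = - \frac{6107}{224}$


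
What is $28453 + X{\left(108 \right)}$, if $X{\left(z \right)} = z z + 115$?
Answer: $40232$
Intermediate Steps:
$X{\left(z \right)} = 115 + z^{2}$ ($X{\left(z \right)} = z^{2} + 115 = 115 + z^{2}$)
$28453 + X{\left(108 \right)} = 28453 + \left(115 + 108^{2}\right) = 28453 + \left(115 + 11664\right) = 28453 + 11779 = 40232$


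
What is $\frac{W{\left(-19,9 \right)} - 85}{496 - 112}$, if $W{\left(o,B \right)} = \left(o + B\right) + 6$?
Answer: $- \frac{89}{384} \approx -0.23177$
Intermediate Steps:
$W{\left(o,B \right)} = 6 + B + o$ ($W{\left(o,B \right)} = \left(B + o\right) + 6 = 6 + B + o$)
$\frac{W{\left(-19,9 \right)} - 85}{496 - 112} = \frac{\left(6 + 9 - 19\right) - 85}{496 - 112} = \frac{-4 - 85}{384} = \left(-89\right) \frac{1}{384} = - \frac{89}{384}$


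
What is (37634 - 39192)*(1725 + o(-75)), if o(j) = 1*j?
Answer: -2570700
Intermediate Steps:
o(j) = j
(37634 - 39192)*(1725 + o(-75)) = (37634 - 39192)*(1725 - 75) = -1558*1650 = -2570700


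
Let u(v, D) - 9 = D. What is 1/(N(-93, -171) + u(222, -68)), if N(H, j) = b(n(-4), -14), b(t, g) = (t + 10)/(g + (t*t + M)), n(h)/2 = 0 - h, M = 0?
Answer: -25/1466 ≈ -0.017053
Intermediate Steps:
n(h) = -2*h (n(h) = 2*(0 - h) = 2*(-h) = -2*h)
u(v, D) = 9 + D
b(t, g) = (10 + t)/(g + t²) (b(t, g) = (t + 10)/(g + (t*t + 0)) = (10 + t)/(g + (t² + 0)) = (10 + t)/(g + t²))
N(H, j) = 9/25 (N(H, j) = (10 - 2*(-4))/(-14 + (-2*(-4))²) = (10 + 8)/(-14 + 8²) = 18/(-14 + 64) = 18/50 = (1/50)*18 = 9/25)
1/(N(-93, -171) + u(222, -68)) = 1/(9/25 + (9 - 68)) = 1/(9/25 - 59) = 1/(-1466/25) = -25/1466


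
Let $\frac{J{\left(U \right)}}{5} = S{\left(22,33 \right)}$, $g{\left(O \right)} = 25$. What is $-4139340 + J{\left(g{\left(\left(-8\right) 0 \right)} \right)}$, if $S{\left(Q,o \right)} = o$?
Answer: $-4139175$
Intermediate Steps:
$J{\left(U \right)} = 165$ ($J{\left(U \right)} = 5 \cdot 33 = 165$)
$-4139340 + J{\left(g{\left(\left(-8\right) 0 \right)} \right)} = -4139340 + 165 = -4139175$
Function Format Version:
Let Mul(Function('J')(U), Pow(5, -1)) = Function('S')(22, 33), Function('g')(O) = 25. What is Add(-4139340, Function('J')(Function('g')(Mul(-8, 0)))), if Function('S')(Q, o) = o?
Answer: -4139175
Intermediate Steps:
Function('J')(U) = 165 (Function('J')(U) = Mul(5, 33) = 165)
Add(-4139340, Function('J')(Function('g')(Mul(-8, 0)))) = Add(-4139340, 165) = -4139175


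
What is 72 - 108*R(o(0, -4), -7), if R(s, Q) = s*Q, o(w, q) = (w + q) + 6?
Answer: 1584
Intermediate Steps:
o(w, q) = 6 + q + w (o(w, q) = (q + w) + 6 = 6 + q + w)
R(s, Q) = Q*s
72 - 108*R(o(0, -4), -7) = 72 - (-756)*(6 - 4 + 0) = 72 - (-756)*2 = 72 - 108*(-14) = 72 + 1512 = 1584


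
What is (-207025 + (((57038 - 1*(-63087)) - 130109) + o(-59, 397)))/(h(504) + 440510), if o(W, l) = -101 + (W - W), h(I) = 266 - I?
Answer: -108555/220136 ≈ -0.49313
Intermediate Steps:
o(W, l) = -101 (o(W, l) = -101 + 0 = -101)
(-207025 + (((57038 - 1*(-63087)) - 130109) + o(-59, 397)))/(h(504) + 440510) = (-207025 + (((57038 - 1*(-63087)) - 130109) - 101))/((266 - 1*504) + 440510) = (-207025 + (((57038 + 63087) - 130109) - 101))/((266 - 504) + 440510) = (-207025 + ((120125 - 130109) - 101))/(-238 + 440510) = (-207025 + (-9984 - 101))/440272 = (-207025 - 10085)*(1/440272) = -217110*1/440272 = -108555/220136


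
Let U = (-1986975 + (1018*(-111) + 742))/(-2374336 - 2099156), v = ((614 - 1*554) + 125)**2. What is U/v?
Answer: 2099231/153105263700 ≈ 1.3711e-5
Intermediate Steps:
v = 34225 (v = ((614 - 554) + 125)**2 = (60 + 125)**2 = 185**2 = 34225)
U = 2099231/4473492 (U = (-1986975 + (-112998 + 742))/(-4473492) = (-1986975 - 112256)*(-1/4473492) = -2099231*(-1/4473492) = 2099231/4473492 ≈ 0.46926)
U/v = (2099231/4473492)/34225 = (2099231/4473492)*(1/34225) = 2099231/153105263700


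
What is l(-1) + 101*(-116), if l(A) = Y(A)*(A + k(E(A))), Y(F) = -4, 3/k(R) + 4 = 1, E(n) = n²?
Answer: -11708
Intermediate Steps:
k(R) = -1 (k(R) = 3/(-4 + 1) = 3/(-3) = 3*(-⅓) = -1)
l(A) = 4 - 4*A (l(A) = -4*(A - 1) = -4*(-1 + A) = 4 - 4*A)
l(-1) + 101*(-116) = (4 - 4*(-1)) + 101*(-116) = (4 + 4) - 11716 = 8 - 11716 = -11708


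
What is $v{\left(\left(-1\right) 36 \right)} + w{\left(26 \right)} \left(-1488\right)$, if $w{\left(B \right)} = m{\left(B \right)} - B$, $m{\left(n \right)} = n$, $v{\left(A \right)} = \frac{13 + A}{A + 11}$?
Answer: $\frac{23}{25} \approx 0.92$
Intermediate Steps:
$v{\left(A \right)} = \frac{13 + A}{11 + A}$
$w{\left(B \right)} = 0$ ($w{\left(B \right)} = B - B = 0$)
$v{\left(\left(-1\right) 36 \right)} + w{\left(26 \right)} \left(-1488\right) = \frac{13 - 36}{11 - 36} + 0 \left(-1488\right) = \frac{13 - 36}{11 - 36} + 0 = \frac{1}{-25} \left(-23\right) + 0 = \left(- \frac{1}{25}\right) \left(-23\right) + 0 = \frac{23}{25} + 0 = \frac{23}{25}$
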